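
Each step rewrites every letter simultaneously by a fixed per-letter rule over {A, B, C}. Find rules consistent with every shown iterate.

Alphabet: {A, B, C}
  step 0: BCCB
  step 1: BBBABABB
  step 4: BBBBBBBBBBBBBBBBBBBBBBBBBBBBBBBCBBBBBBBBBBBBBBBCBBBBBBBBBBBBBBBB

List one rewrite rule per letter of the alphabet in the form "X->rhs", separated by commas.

  step 0 ⇒ step 1: BCCB ⇒ BB·BA·BA·BB
    B ↦ BB
    C ↦ BA
    A ↦ BC  (constrained at step 1)

A->BC, B->BB, C->BA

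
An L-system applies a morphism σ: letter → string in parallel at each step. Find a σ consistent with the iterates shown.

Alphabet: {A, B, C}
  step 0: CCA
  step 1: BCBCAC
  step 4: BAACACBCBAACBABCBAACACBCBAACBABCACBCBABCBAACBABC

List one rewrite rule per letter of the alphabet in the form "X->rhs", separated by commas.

  step 0 ⇒ step 1: CCA ⇒ BC·BC·AC
    A ↦ AC
    C ↦ BC
    B ↦ BA  (constrained at step 1)

A->AC, B->BA, C->BC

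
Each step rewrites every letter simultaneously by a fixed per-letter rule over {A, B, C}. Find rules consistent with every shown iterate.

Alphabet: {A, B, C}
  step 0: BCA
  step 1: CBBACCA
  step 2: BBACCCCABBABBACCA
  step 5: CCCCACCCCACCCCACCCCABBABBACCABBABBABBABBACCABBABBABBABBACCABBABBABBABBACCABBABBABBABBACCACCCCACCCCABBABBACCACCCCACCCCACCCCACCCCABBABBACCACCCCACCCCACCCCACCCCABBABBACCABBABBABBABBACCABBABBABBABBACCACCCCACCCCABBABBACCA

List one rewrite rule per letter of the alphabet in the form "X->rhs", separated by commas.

  step 1 ⇒ step 2: CBBACCA ⇒ BBA·C·C·CCA·BBA·BBA·CCA
    A ↦ CCA
    B ↦ C
    C ↦ BBA

A->CCA, B->C, C->BBA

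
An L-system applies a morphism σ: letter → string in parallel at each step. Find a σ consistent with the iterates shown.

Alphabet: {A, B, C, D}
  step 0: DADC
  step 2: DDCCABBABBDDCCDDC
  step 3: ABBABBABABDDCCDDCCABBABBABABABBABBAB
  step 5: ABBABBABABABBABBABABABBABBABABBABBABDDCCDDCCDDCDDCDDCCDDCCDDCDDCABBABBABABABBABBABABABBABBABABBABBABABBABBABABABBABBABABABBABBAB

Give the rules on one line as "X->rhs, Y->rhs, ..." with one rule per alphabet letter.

A->DD, B->C, C->AB, D->ABB

  step 2 ⇒ step 3: DDCCABBABBDDCCDDC ⇒ ABB·ABB·AB·AB·DD·C·C·DD·C·C·ABB·ABB·AB·AB·ABB·ABB·AB
    A ↦ DD
    B ↦ C
    C ↦ AB
    D ↦ ABB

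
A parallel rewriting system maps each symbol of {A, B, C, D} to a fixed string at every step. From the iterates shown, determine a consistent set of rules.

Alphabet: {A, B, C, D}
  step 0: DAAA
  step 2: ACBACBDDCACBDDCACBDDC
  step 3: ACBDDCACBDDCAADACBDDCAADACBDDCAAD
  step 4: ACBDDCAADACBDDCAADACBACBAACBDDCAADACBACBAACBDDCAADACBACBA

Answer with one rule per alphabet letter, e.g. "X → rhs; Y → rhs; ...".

  step 3 ⇒ step 4: ACBDDCACBDDCAADACBDDCAADACBDDCAAD ⇒ ACB·D·DC·A·A·D·ACB·D·DC·A·A·D·ACB·ACB·A·ACB·D·DC·A·A·D·ACB·ACB·A·ACB·D·DC·A·A·D·ACB·ACB·A
    A ↦ ACB
    B ↦ DC
    C ↦ D
    D ↦ A

A->ACB, B->DC, C->D, D->A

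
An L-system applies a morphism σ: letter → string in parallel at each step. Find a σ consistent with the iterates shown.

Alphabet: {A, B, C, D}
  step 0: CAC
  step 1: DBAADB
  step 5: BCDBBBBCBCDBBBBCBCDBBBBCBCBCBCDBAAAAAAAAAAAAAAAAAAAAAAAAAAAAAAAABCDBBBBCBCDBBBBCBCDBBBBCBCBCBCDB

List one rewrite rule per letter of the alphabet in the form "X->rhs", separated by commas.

A->AA, B->BC, C->DB, D->BB

  step 0 ⇒ step 1: CAC ⇒ DB·AA·DB
    A ↦ AA
    C ↦ DB
    B ↦ BC  (constrained at step 1)
    D ↦ BB  (constrained at step 1)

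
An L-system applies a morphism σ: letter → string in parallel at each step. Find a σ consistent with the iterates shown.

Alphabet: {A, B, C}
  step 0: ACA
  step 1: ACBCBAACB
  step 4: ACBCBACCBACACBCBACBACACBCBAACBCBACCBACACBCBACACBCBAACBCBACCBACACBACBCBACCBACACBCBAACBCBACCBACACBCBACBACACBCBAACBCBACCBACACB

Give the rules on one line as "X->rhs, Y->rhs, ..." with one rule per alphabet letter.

  step 0 ⇒ step 1: ACA ⇒ ACB·CBA·ACB
    A ↦ ACB
    C ↦ CBA
    B ↦ C  (constrained at step 1)

A->ACB, B->C, C->CBA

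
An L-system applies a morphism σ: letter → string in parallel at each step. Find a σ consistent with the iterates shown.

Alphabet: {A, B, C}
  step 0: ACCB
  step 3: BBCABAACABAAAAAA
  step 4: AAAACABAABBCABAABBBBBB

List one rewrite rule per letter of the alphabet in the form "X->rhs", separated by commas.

A->B, B->AA, C->CA

  step 3 ⇒ step 4: BBCABAACABAAAAAA ⇒ AA·AA·CA·B·AA·B·B·CA·B·AA·B·B·B·B·B·B
    A ↦ B
    B ↦ AA
    C ↦ CA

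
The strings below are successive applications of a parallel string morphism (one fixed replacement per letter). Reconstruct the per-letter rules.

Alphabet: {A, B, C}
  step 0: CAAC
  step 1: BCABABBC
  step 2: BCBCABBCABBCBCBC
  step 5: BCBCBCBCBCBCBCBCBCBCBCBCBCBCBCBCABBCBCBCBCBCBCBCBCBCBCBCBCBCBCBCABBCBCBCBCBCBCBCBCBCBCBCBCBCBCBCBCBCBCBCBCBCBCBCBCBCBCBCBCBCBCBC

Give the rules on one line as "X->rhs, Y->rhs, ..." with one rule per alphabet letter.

  step 1 ⇒ step 2: BCABABBC ⇒ BC·BC·AB·BC·AB·BC·BC·BC
    A ↦ AB
    B ↦ BC
    C ↦ BC

A->AB, B->BC, C->BC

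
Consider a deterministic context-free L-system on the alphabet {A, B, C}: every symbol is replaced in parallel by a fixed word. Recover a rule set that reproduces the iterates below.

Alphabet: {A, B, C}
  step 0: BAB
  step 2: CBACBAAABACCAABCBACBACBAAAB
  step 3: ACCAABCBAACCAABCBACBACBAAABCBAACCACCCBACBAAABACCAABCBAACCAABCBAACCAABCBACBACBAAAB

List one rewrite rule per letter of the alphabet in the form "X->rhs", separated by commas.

  step 2 ⇒ step 3: CBACBAAABACCAABCBACBACBAAAB ⇒ ACC·AAB·CBA·ACC·AAB·CBA·CBA·CBA·AAB·CBA·ACC·ACC·CBA·CBA·AAB·ACC·AAB·CBA·ACC·AAB·CBA·ACC·AAB·CBA·CBA·CBA·AAB
    A ↦ CBA
    B ↦ AAB
    C ↦ ACC

A->CBA, B->AAB, C->ACC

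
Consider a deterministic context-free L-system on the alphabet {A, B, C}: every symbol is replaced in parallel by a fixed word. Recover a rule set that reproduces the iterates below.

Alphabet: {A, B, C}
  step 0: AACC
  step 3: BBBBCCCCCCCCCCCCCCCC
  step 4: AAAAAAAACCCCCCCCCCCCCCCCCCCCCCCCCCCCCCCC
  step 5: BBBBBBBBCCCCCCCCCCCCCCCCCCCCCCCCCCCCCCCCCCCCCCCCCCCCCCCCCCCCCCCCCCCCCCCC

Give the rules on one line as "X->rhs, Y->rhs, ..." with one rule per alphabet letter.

  step 4 ⇒ step 5: AAAAAAAACCCCCCCCCCCCCCCCCCCCCCCCCCCCCCCC ⇒ B·B·B·B·B·B·B·B·CC·CC·CC·CC·CC·CC·CC·CC·CC·CC·CC·CC·CC·CC·CC·CC·CC·CC·CC·CC·CC·CC·CC·CC·CC·CC·CC·CC·CC·CC·CC·CC
    A ↦ B
    C ↦ CC
  step 3 ⇒ step 4: BBBBCCCCCCCCCCCCCCCC ⇒ AA·AA·AA·AA·CC·CC·CC·CC·CC·CC·CC·CC·CC·CC·CC·CC·CC·CC·CC·CC
    B ↦ AA

A->B, B->AA, C->CC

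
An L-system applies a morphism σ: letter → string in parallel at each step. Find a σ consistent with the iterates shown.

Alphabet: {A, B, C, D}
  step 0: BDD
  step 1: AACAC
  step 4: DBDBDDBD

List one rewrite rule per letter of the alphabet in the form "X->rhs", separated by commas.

A->D, B->A, C->B, D->AC

  step 0 ⇒ step 1: BDD ⇒ A·AC·AC
    B ↦ A
    D ↦ AC
    A ↦ D  (constrained at step 1)
    C ↦ B  (constrained at step 1)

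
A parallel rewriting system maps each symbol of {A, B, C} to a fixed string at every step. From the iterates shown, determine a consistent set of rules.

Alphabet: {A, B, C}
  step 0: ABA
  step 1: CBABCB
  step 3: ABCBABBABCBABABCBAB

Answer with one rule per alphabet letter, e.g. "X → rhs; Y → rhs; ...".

A->CB, B->AB, C->B

  step 0 ⇒ step 1: ABA ⇒ CB·AB·CB
    A ↦ CB
    B ↦ AB
    C ↦ B  (constrained at step 1)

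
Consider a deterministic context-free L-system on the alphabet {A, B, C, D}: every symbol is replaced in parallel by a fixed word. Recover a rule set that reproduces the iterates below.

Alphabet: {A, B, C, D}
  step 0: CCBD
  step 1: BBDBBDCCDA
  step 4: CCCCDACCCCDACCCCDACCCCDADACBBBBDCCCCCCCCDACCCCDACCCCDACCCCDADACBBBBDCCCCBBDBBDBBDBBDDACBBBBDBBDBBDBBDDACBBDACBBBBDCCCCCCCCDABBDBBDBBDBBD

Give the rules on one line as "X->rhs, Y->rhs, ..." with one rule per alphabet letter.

  step 0 ⇒ step 1: CCBD ⇒ BBD·BBD·CC·DA
    B ↦ CC
    C ↦ BBD
    D ↦ DA
    A ↦ CBB  (constrained at step 1)

A->CBB, B->CC, C->BBD, D->DA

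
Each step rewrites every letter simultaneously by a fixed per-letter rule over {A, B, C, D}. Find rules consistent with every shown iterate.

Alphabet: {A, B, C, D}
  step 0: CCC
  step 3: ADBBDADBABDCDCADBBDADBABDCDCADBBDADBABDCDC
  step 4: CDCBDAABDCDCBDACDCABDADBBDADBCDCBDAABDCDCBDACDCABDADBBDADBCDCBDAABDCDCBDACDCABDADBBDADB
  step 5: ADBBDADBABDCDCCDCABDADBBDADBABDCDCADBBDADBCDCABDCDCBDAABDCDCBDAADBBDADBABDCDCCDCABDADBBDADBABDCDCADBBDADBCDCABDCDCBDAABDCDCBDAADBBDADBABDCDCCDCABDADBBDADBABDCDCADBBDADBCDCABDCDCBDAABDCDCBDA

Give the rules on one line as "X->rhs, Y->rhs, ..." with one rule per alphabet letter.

A->CDC, B->A, C->ADB, D->BD

  step 4 ⇒ step 5: CDCBDAABDCDCBDACDCABDADBBDADBCDCBDAABDCDCBDACDCABDADBBDADBCDCBDAABDCDCBDACDCABDADBBDADB ⇒ ADB·BD·ADB·A·BD·CDC·CDC·A·BD·ADB·BD·ADB·A·BD·CDC·ADB·BD·ADB·CDC·A·BD·CDC·BD·A·A·BD·CDC·BD·A·ADB·BD·ADB·A·BD·CDC·CDC·A·BD·ADB·BD·ADB·A·BD·CDC·ADB·BD·ADB·CDC·A·BD·CDC·BD·A·A·BD·CDC·BD·A·ADB·BD·ADB·A·BD·CDC·CDC·A·BD·ADB·BD·ADB·A·BD·CDC·ADB·BD·ADB·CDC·A·BD·CDC·BD·A·A·BD·CDC·BD·A
    A ↦ CDC
    B ↦ A
    C ↦ ADB
    D ↦ BD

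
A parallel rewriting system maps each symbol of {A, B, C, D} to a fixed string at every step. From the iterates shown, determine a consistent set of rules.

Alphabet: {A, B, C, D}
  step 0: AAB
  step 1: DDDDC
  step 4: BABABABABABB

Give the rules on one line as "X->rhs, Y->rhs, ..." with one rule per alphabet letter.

A->DD, B->C, C->BA, D->B

  step 0 ⇒ step 1: AAB ⇒ DD·DD·C
    A ↦ DD
    B ↦ C
    C ↦ BA  (constrained at step 1)
    D ↦ B  (constrained at step 1)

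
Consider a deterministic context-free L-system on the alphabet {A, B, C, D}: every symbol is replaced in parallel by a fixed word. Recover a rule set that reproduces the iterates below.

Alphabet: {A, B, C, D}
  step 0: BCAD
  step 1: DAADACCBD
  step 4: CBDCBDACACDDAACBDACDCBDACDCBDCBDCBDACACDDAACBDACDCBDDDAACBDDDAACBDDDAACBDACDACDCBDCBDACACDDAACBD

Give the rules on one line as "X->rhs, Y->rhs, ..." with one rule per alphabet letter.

A->AC, B->DAA, C->D, D->CBD

  step 0 ⇒ step 1: BCAD ⇒ DAA·D·AC·CBD
    A ↦ AC
    B ↦ DAA
    C ↦ D
    D ↦ CBD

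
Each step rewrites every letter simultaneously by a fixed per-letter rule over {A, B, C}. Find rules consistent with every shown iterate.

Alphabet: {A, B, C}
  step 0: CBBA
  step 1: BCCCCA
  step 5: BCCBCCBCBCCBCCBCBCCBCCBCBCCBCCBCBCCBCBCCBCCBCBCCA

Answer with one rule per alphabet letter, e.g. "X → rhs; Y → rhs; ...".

A->CA, B->C, C->BC

  step 0 ⇒ step 1: CBBA ⇒ BC·C·C·CA
    A ↦ CA
    B ↦ C
    C ↦ BC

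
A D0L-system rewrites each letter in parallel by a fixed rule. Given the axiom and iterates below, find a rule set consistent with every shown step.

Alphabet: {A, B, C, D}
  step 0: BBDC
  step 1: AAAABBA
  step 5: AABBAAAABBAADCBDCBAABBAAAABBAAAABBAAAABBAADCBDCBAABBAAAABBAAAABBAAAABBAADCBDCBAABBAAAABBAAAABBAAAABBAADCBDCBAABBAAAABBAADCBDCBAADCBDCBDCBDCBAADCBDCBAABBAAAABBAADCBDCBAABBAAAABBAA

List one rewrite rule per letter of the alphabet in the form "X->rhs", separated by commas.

  step 0 ⇒ step 1: BBDC ⇒ A·A·AAB·BA
    B ↦ A
    C ↦ BA
    D ↦ AAB
    A ↦ DCB  (constrained at step 1)

A->DCB, B->A, C->BA, D->AAB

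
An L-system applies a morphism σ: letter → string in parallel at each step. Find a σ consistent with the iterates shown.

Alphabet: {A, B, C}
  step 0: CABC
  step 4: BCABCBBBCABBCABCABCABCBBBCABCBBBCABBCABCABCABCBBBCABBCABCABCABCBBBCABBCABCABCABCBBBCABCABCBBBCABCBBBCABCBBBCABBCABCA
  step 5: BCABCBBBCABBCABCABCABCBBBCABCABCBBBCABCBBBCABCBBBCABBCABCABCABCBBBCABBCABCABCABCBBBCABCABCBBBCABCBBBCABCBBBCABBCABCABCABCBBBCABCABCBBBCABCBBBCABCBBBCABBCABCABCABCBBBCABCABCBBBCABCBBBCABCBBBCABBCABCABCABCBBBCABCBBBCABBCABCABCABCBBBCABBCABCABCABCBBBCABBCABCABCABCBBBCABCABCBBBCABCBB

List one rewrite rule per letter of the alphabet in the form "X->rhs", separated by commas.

  step 4 ⇒ step 5: BCABCBBBCABBCABCABCABCBBBCABCBBBCABBCABCABCABCBBBCABBCABCABCABCBBBCABBCABCABCABCBBBCABCABCBBBCABCBBBCABCBBBCABBCABCA ⇒ BCA·B·CBB·BCA·B·BCA·BCA·BCA·B·CBB·BCA·BCA·B·CBB·BCA·B·CBB·BCA·B·CBB·BCA·B·BCA·BCA·BCA·B·CBB·BCA·B·BCA·BCA·BCA·B·CBB·BCA·BCA·B·CBB·BCA·B·CBB·BCA·B·CBB·BCA·B·BCA·BCA·BCA·B·CBB·BCA·BCA·B·CBB·BCA·B·CBB·BCA·B·CBB·BCA·B·BCA·BCA·BCA·B·CBB·BCA·BCA·B·CBB·BCA·B·CBB·BCA·B·CBB·BCA·B·BCA·BCA·BCA·B·CBB·BCA·B·CBB·BCA·B·BCA·BCA·BCA·B·CBB·BCA·B·BCA·BCA·BCA·B·CBB·BCA·B·BCA·BCA·BCA·B·CBB·BCA·BCA·B·CBB·BCA·B·CBB
    A ↦ CBB
    B ↦ BCA
    C ↦ B

A->CBB, B->BCA, C->B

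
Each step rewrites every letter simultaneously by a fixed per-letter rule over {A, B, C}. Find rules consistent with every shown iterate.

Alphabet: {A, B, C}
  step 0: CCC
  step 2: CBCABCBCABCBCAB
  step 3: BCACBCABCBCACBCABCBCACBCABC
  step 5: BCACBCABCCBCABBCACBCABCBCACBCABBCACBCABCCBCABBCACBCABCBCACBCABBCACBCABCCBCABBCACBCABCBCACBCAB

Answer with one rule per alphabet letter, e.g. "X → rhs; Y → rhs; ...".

  step 2 ⇒ step 3: CBCABCBCABCBCAB ⇒ BCA·C·BCA·B·C·BCA·C·BCA·B·C·BCA·C·BCA·B·C
    A ↦ B
    B ↦ C
    C ↦ BCA

A->B, B->C, C->BCA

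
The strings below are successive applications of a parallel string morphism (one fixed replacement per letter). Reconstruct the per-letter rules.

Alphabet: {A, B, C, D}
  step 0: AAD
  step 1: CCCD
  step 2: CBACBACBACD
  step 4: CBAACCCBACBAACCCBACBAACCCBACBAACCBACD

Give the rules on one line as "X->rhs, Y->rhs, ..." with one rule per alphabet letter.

A->C, B->A, C->CBA, D->CD

  step 1 ⇒ step 2: CCCD ⇒ CBA·CBA·CBA·CD
    C ↦ CBA
    D ↦ CD
  step 0 ⇒ step 1: AAD ⇒ C·C·CD
    A ↦ C
    B ↦ A  (constrained at step 2)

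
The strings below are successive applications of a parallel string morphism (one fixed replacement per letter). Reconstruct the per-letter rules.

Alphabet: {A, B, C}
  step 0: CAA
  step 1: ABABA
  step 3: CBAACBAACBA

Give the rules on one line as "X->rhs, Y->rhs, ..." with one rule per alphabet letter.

  step 0 ⇒ step 1: CAA ⇒ A·BA·BA
    A ↦ BA
    C ↦ A
    B ↦ C  (constrained at step 1)

A->BA, B->C, C->A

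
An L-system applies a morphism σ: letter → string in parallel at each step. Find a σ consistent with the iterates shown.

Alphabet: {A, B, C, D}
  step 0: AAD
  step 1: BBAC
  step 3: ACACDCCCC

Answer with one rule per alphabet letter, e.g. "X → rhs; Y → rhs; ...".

  step 0 ⇒ step 1: AAD ⇒ B·B·AC
    A ↦ B
    D ↦ AC
    B ↦ D  (constrained at step 1)
    C ↦ CC  (constrained at step 1)

A->B, B->D, C->CC, D->AC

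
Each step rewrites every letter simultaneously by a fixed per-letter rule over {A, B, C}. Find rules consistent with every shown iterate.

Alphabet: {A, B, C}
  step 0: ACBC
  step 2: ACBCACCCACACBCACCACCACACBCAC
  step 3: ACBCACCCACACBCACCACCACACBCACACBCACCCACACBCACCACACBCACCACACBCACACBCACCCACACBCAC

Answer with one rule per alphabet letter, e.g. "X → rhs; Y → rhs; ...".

A->ACB, B->C, C->CAC

  step 2 ⇒ step 3: ACBCACCCACACBCACCACCACACBCAC ⇒ ACB·CAC·C·CAC·ACB·CAC·CAC·CAC·ACB·CAC·ACB·CAC·C·CAC·ACB·CAC·CAC·ACB·CAC·CAC·ACB·CAC·ACB·CAC·C·CAC·ACB·CAC
    A ↦ ACB
    B ↦ C
    C ↦ CAC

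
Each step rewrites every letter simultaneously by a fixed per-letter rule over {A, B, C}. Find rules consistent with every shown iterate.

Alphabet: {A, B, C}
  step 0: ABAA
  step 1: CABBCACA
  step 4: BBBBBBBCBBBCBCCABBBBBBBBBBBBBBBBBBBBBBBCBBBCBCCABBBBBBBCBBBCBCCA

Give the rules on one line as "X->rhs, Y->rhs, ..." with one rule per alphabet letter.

  step 0 ⇒ step 1: ABAA ⇒ CA·BB·CA·CA
    A ↦ CA
    B ↦ BB
    C ↦ BC  (constrained at step 1)

A->CA, B->BB, C->BC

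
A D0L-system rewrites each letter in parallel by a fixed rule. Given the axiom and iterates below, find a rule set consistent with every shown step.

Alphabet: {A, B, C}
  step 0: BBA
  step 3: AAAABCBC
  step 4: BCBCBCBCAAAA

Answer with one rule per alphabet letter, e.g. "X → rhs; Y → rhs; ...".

  step 3 ⇒ step 4: AAAABCBC ⇒ BC·BC·BC·BC·A·A·A·A
    A ↦ BC
    B ↦ A
    C ↦ A

A->BC, B->A, C->A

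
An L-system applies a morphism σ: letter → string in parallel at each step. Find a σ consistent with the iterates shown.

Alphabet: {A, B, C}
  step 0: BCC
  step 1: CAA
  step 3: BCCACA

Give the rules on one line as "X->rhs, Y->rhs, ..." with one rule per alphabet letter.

  step 0 ⇒ step 1: BCC ⇒ C·A·A
    B ↦ C
    C ↦ A
    A ↦ BC  (constrained at step 1)

A->BC, B->C, C->A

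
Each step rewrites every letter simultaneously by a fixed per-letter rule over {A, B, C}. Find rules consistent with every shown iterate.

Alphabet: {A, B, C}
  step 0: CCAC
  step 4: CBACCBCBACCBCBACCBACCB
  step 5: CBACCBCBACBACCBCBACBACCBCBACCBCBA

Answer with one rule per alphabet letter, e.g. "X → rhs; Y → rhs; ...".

A->C, B->A, C->CB

  step 4 ⇒ step 5: CBACCBCBACCBCBACCBACCB ⇒ CB·A·C·CB·CB·A·CB·A·C·CB·CB·A·CB·A·C·CB·CB·A·C·CB·CB·A
    A ↦ C
    B ↦ A
    C ↦ CB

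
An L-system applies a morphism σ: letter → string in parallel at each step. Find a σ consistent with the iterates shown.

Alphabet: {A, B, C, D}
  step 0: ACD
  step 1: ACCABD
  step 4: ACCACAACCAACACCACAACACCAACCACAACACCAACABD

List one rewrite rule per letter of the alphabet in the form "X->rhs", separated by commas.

A->AC, B->A, C->CA, D->BD

  step 0 ⇒ step 1: ACD ⇒ AC·CA·BD
    A ↦ AC
    C ↦ CA
    D ↦ BD
    B ↦ A  (constrained at step 1)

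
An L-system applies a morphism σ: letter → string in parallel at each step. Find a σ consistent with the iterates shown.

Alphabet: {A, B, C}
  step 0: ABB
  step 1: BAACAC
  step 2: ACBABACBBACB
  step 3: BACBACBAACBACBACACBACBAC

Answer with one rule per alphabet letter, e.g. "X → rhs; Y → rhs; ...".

  step 2 ⇒ step 3: ACBABACBBACB ⇒ BA·CB·AC·BA·AC·BA·CB·AC·AC·BA·CB·AC
    A ↦ BA
    B ↦ AC
    C ↦ CB

A->BA, B->AC, C->CB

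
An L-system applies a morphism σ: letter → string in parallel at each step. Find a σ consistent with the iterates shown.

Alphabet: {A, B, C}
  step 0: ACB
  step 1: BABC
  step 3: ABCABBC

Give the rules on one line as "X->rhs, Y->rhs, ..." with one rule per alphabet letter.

  step 0 ⇒ step 1: ACB ⇒ B·AB·C
    A ↦ B
    B ↦ C
    C ↦ AB

A->B, B->C, C->AB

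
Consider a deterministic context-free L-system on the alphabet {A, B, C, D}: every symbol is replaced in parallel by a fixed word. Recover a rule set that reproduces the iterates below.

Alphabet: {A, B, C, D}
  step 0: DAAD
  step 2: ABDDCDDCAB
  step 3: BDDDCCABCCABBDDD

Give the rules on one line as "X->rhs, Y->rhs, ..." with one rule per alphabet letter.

A->BD, B->DD, C->AB, D->C

  step 2 ⇒ step 3: ABDDCDDCAB ⇒ BD·DD·C·C·AB·C·C·AB·BD·DD
    A ↦ BD
    B ↦ DD
    C ↦ AB
    D ↦ C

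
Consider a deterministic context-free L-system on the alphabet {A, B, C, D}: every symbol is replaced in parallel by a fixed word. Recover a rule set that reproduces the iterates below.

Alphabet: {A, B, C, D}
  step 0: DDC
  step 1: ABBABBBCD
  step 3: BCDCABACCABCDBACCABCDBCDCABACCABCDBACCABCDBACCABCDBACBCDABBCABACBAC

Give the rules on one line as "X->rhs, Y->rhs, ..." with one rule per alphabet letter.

  step 0 ⇒ step 1: DDC ⇒ ABB·ABB·BCD
    C ↦ BCD
    D ↦ ABB
    A ↦ CA  (constrained at step 1)
    B ↦ BAC  (constrained at step 1)

A->CA, B->BAC, C->BCD, D->ABB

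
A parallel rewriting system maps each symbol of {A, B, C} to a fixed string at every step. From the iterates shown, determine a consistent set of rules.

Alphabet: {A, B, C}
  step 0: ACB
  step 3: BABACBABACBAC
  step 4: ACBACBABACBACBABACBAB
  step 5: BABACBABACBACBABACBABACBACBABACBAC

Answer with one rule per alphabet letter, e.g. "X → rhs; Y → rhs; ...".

A->B, B->AC, C->AB

  step 4 ⇒ step 5: ACBACBABACBACBABACBAB ⇒ B·AB·AC·B·AB·AC·B·AC·B·AB·AC·B·AB·AC·B·AC·B·AB·AC·B·AC
    A ↦ B
    B ↦ AC
    C ↦ AB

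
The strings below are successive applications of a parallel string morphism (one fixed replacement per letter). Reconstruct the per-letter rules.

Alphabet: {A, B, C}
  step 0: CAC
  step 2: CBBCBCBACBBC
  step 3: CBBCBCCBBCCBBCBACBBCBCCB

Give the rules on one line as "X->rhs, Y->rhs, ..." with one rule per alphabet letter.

  step 2 ⇒ step 3: CBBCBCBACBBC ⇒ CB·BC·BC·CB·BC·CB·BC·BA·CB·BC·BC·CB
    A ↦ BA
    B ↦ BC
    C ↦ CB

A->BA, B->BC, C->CB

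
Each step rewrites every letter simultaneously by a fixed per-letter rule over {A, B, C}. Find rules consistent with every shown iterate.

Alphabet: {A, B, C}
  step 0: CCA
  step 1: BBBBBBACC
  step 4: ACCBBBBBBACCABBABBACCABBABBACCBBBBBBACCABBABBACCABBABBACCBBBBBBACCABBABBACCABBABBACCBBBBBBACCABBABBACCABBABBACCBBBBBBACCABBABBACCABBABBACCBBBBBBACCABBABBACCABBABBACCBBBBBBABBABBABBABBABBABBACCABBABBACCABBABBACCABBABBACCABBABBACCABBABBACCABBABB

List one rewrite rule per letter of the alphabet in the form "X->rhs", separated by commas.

  step 0 ⇒ step 1: CCA ⇒ BBB·BBB·ACC
    A ↦ ACC
    C ↦ BBB
    B ↦ ABB  (constrained at step 1)

A->ACC, B->ABB, C->BBB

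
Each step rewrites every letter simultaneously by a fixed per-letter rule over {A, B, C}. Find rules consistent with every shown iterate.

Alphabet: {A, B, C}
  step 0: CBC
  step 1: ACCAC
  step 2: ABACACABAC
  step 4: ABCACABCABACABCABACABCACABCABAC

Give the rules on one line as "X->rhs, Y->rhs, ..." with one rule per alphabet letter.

  step 1 ⇒ step 2: ACCAC ⇒ AB·AC·AC·AB·AC
    A ↦ AB
    C ↦ AC
  step 0 ⇒ step 1: CBC ⇒ AC·C·AC
    B ↦ C

A->AB, B->C, C->AC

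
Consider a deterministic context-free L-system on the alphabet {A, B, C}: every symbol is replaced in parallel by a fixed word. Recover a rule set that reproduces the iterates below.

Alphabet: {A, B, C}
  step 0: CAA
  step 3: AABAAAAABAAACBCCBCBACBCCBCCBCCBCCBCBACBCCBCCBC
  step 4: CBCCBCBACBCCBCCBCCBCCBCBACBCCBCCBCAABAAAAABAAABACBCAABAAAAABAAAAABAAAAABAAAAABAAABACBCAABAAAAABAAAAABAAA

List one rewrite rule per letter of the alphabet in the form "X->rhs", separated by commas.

A->CBC, B->BA, C->AA

  step 3 ⇒ step 4: AABAAAAABAAACBCCBCBACBCCBCCBCCBCCBCBACBCCBCCBC ⇒ CBC·CBC·BA·CBC·CBC·CBC·CBC·CBC·BA·CBC·CBC·CBC·AA·BA·AA·AA·BA·AA·BA·CBC·AA·BA·AA·AA·BA·AA·AA·BA·AA·AA·BA·AA·AA·BA·AA·BA·CBC·AA·BA·AA·AA·BA·AA·AA·BA·AA
    A ↦ CBC
    B ↦ BA
    C ↦ AA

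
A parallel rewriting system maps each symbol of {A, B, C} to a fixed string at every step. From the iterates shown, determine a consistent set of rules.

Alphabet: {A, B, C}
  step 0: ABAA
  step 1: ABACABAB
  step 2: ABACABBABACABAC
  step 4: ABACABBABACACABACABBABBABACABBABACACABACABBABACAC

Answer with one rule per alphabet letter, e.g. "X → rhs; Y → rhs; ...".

A->AB, B->AC, C->B

  step 1 ⇒ step 2: ABACABAB ⇒ AB·AC·AB·B·AB·AC·AB·AC
    A ↦ AB
    B ↦ AC
    C ↦ B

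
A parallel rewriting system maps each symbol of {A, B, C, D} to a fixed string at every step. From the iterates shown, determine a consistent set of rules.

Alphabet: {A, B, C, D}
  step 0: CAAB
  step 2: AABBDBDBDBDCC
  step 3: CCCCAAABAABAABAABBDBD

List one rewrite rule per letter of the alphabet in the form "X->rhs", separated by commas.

  step 2 ⇒ step 3: AABBDBDBDBDCC ⇒ CC·CC·A·A·AB·A·AB·A·AB·A·AB·BD·BD
    A ↦ CC
    B ↦ A
    C ↦ BD
    D ↦ AB

A->CC, B->A, C->BD, D->AB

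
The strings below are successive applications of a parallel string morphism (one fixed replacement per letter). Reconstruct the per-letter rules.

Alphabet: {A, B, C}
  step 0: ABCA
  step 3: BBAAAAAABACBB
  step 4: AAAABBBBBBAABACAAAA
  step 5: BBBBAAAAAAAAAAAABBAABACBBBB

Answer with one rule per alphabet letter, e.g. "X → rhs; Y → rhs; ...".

  step 4 ⇒ step 5: AAAABBBBBBAABACAAAA ⇒ B·B·B·B·AA·AA·AA·AA·AA·AA·B·B·AA·B·AC·B·B·B·B
    A ↦ B
    B ↦ AA
    C ↦ AC

A->B, B->AA, C->AC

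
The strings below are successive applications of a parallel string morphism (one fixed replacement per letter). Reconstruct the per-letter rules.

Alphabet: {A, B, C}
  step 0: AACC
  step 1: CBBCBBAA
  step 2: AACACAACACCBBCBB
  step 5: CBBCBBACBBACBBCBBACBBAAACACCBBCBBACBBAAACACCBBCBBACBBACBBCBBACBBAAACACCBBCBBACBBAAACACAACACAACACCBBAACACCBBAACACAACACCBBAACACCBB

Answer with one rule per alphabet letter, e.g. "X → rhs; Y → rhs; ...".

  step 1 ⇒ step 2: CBBCBBAA ⇒ A·AC·AC·A·AC·AC·CBB·CBB
    A ↦ CBB
    B ↦ AC
    C ↦ A

A->CBB, B->AC, C->A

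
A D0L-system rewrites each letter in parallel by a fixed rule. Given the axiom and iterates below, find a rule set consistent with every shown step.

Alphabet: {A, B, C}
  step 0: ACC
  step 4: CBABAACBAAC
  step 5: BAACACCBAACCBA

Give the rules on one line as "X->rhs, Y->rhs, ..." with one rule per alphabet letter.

  step 4 ⇒ step 5: CBABAACBAAC ⇒ BA·A·C·A·C·C·BA·A·C·C·BA
    A ↦ C
    B ↦ A
    C ↦ BA

A->C, B->A, C->BA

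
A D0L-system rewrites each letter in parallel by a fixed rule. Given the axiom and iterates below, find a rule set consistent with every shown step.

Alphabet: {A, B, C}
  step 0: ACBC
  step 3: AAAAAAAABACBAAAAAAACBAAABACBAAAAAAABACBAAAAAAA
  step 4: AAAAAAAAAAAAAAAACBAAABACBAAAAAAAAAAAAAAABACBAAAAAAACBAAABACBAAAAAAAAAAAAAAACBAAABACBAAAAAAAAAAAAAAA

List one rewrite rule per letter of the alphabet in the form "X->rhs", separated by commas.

  step 3 ⇒ step 4: AAAAAAAABACBAAAAAAACBAAABACBAAAAAAABACBAAAAAAA ⇒ AA·AA·AA·AA·AA·AA·AA·AA·CBA·AA·BA·CBA·AA·AA·AA·AA·AA·AA·AA·BA·CBA·AA·AA·AA·CBA·AA·BA·CBA·AA·AA·AA·AA·AA·AA·AA·CBA·AA·BA·CBA·AA·AA·AA·AA·AA·AA·AA
    A ↦ AA
    B ↦ CBA
    C ↦ BA

A->AA, B->CBA, C->BA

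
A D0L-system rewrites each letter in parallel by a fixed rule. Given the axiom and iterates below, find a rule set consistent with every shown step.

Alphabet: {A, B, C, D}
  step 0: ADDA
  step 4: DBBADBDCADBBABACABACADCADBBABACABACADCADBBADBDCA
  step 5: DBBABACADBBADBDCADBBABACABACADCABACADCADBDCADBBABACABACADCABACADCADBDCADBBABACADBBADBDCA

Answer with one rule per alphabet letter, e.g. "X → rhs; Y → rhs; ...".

A->CA, B->BA, C->D, D->DB

  step 4 ⇒ step 5: DBBADBDCADBBABACABACADCADBBABACABACADCADBBADBDCA ⇒ DB·BA·BA·CA·DB·BA·DB·D·CA·DB·BA·BA·CA·BA·CA·D·CA·BA·CA·D·CA·DB·D·CA·DB·BA·BA·CA·BA·CA·D·CA·BA·CA·D·CA·DB·D·CA·DB·BA·BA·CA·DB·BA·DB·D·CA
    A ↦ CA
    B ↦ BA
    C ↦ D
    D ↦ DB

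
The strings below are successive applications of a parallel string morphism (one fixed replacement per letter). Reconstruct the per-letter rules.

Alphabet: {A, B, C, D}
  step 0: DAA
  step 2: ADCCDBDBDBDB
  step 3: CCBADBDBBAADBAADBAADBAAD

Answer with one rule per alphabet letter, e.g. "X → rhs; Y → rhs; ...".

  step 2 ⇒ step 3: ADCCDBDBDBDB ⇒ CC·BA·DB·DB·BA·AD·BA·AD·BA·AD·BA·AD
    A ↦ CC
    B ↦ AD
    C ↦ DB
    D ↦ BA

A->CC, B->AD, C->DB, D->BA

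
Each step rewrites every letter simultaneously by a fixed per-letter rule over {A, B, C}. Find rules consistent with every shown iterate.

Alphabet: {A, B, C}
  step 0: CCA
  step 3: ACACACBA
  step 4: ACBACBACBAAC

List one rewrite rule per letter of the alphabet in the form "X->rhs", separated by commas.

  step 3 ⇒ step 4: ACACACBA ⇒ AC·B·AC·B·AC·B·A·AC
    A ↦ AC
    B ↦ A
    C ↦ B

A->AC, B->A, C->B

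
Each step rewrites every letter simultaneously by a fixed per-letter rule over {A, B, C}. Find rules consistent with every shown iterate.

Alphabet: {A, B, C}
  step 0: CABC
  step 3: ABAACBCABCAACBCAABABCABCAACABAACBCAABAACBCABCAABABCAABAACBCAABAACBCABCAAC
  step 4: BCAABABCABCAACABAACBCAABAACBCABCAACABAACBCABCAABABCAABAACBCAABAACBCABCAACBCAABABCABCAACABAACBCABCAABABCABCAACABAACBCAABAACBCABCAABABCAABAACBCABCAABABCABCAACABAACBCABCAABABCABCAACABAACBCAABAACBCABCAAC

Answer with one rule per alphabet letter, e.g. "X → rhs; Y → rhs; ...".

A->BCA, B->ABA, C->AC

  step 3 ⇒ step 4: ABAACBCABCAACBCAABABCABCAACABAACBCAABAACBCABCAABABCAABAACBCAABAACBCABCAAC ⇒ BCA·ABA·BCA·BCA·AC·ABA·AC·BCA·ABA·AC·BCA·BCA·AC·ABA·AC·BCA·BCA·ABA·BCA·ABA·AC·BCA·ABA·AC·BCA·BCA·AC·BCA·ABA·BCA·BCA·AC·ABA·AC·BCA·BCA·ABA·BCA·BCA·AC·ABA·AC·BCA·ABA·AC·BCA·BCA·ABA·BCA·ABA·AC·BCA·BCA·ABA·BCA·BCA·AC·ABA·AC·BCA·BCA·ABA·BCA·BCA·AC·ABA·AC·BCA·ABA·AC·BCA·BCA·AC
    A ↦ BCA
    B ↦ ABA
    C ↦ AC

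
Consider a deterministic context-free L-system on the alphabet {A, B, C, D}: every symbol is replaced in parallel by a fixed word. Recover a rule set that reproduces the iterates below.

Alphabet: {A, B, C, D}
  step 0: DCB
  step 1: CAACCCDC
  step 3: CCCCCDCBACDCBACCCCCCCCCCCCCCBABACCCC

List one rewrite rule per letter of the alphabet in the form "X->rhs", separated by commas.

A->BA, B->CDC, C->CC, D->CAA

  step 0 ⇒ step 1: DCB ⇒ CAA·CC·CDC
    B ↦ CDC
    C ↦ CC
    D ↦ CAA
    A ↦ BA  (constrained at step 1)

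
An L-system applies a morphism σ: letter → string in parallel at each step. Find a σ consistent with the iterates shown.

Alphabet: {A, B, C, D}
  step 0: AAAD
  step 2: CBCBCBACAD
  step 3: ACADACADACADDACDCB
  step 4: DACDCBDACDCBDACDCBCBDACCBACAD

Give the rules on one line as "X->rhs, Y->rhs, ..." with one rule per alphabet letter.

  step 3 ⇒ step 4: ACADACADACADDACDCB ⇒ D·AC·D·CB·D·AC·D·CB·D·AC·D·CB·CB·D·AC·CB·AC·AD
    A ↦ D
    B ↦ AD
    C ↦ AC
    D ↦ CB

A->D, B->AD, C->AC, D->CB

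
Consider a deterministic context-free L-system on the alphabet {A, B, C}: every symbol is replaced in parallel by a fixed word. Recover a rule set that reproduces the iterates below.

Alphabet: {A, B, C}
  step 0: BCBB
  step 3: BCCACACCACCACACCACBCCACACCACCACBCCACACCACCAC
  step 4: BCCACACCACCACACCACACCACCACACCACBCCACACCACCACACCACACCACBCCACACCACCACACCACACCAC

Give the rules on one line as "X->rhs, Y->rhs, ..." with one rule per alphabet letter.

A->C, B->BCC, C->AC

  step 3 ⇒ step 4: BCCACACCACCACACCACBCCACACCACCACBCCACACCACCAC ⇒ BCC·AC·AC·C·AC·C·AC·AC·C·AC·AC·C·AC·C·AC·AC·C·AC·BCC·AC·AC·C·AC·C·AC·AC·C·AC·AC·C·AC·BCC·AC·AC·C·AC·C·AC·AC·C·AC·AC·C·AC
    A ↦ C
    B ↦ BCC
    C ↦ AC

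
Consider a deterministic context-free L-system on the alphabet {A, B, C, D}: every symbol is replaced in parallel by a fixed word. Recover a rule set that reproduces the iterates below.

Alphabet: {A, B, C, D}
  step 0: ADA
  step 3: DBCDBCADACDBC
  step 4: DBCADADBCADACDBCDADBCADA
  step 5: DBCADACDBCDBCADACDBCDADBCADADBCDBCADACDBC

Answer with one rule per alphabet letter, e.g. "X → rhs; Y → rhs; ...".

A->C, B->CA, C->DA, D->DB

  step 4 ⇒ step 5: DBCADADBCADACDBCDADBCADA ⇒ DB·CA·DA·C·DB·C·DB·CA·DA·C·DB·C·DA·DB·CA·DA·DB·C·DB·CA·DA·C·DB·C
    A ↦ C
    B ↦ CA
    C ↦ DA
    D ↦ DB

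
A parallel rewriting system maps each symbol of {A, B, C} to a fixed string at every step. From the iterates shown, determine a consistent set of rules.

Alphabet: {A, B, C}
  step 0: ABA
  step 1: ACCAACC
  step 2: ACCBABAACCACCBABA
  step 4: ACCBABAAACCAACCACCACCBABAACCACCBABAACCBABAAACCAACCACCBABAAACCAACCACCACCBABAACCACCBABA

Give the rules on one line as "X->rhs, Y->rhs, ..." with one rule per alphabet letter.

  step 1 ⇒ step 2: ACCAACC ⇒ ACC·BA·BA·ACC·ACC·BA·BA
    A ↦ ACC
    C ↦ BA
  step 0 ⇒ step 1: ABA ⇒ ACC·A·ACC
    B ↦ A

A->ACC, B->A, C->BA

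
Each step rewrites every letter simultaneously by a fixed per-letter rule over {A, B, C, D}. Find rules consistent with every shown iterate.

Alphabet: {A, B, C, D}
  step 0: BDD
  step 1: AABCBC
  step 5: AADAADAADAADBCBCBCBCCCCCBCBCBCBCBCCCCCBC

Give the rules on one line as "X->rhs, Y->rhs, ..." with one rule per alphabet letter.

  step 0 ⇒ step 1: BDD ⇒ AA·BC·BC
    B ↦ AA
    D ↦ BC
    A ↦ CC  (constrained at step 1)
    C ↦ D  (constrained at step 1)

A->CC, B->AA, C->D, D->BC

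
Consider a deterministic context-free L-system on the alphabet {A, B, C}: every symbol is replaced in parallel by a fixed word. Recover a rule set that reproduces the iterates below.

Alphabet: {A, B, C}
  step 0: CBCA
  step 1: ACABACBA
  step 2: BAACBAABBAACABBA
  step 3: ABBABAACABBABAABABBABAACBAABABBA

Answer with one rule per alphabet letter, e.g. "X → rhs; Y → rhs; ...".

A->BA, B->AB, C->AC

  step 2 ⇒ step 3: BAACBAABBAACABBA ⇒ AB·BA·BA·AC·AB·BA·BA·AB·AB·BA·BA·AC·BA·AB·AB·BA
    A ↦ BA
    B ↦ AB
    C ↦ AC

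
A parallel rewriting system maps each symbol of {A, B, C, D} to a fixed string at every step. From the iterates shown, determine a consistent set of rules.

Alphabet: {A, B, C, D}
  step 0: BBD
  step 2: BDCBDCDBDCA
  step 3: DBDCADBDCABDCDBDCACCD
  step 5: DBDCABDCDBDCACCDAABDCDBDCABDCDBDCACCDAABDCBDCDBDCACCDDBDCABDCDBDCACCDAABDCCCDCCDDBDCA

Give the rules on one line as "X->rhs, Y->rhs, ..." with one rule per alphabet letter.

  step 2 ⇒ step 3: BDCBDCDBDCA ⇒ D·BDC·A·D·BDC·A·BDC·D·BDC·A·CCD
    A ↦ CCD
    B ↦ D
    C ↦ A
    D ↦ BDC

A->CCD, B->D, C->A, D->BDC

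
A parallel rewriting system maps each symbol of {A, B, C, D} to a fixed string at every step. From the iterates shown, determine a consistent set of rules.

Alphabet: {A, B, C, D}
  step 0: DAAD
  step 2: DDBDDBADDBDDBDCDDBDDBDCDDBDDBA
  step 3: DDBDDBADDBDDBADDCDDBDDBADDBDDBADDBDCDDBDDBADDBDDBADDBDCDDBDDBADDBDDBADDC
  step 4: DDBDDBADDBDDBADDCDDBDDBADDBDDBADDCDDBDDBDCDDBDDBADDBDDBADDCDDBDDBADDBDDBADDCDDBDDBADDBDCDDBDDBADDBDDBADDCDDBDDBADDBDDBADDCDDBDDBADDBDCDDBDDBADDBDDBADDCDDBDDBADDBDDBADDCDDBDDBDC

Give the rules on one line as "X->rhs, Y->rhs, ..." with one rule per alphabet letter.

A->DDC, B->A, C->DC, D->DDB

  step 3 ⇒ step 4: DDBDDBADDBDDBADDCDDBDDBADDBDDBADDBDCDDBDDBADDBDDBADDBDCDDBDDBADDBDDBADDC ⇒ DDB·DDB·A·DDB·DDB·A·DDC·DDB·DDB·A·DDB·DDB·A·DDC·DDB·DDB·DC·DDB·DDB·A·DDB·DDB·A·DDC·DDB·DDB·A·DDB·DDB·A·DDC·DDB·DDB·A·DDB·DC·DDB·DDB·A·DDB·DDB·A·DDC·DDB·DDB·A·DDB·DDB·A·DDC·DDB·DDB·A·DDB·DC·DDB·DDB·A·DDB·DDB·A·DDC·DDB·DDB·A·DDB·DDB·A·DDC·DDB·DDB·DC
    A ↦ DDC
    B ↦ A
    C ↦ DC
    D ↦ DDB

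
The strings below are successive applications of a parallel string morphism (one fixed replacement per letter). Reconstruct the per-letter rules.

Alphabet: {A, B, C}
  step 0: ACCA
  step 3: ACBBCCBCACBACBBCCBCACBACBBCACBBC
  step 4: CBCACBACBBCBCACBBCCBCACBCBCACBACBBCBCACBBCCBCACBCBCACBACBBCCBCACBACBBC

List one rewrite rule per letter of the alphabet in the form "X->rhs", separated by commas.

A->C, B->ACB, C->BC

  step 3 ⇒ step 4: ACBBCCBCACBACBBCCBCACBACBBCACBBC ⇒ C·BC·ACB·ACB·BC·BC·ACB·BC·C·BC·ACB·C·BC·ACB·ACB·BC·BC·ACB·BC·C·BC·ACB·C·BC·ACB·ACB·BC·C·BC·ACB·ACB·BC
    A ↦ C
    B ↦ ACB
    C ↦ BC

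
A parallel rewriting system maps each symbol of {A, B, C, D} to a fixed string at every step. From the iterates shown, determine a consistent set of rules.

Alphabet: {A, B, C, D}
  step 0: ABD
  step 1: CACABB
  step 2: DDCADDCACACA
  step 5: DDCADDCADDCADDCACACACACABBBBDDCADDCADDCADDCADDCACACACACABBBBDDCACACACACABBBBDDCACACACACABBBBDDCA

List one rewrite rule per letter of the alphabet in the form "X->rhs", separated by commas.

A->CA, B->CA, C->DD, D->BB

  step 1 ⇒ step 2: CACABB ⇒ DD·CA·DD·CA·CA·CA
    A ↦ CA
    B ↦ CA
    C ↦ DD
  step 0 ⇒ step 1: ABD ⇒ CA·CA·BB
    D ↦ BB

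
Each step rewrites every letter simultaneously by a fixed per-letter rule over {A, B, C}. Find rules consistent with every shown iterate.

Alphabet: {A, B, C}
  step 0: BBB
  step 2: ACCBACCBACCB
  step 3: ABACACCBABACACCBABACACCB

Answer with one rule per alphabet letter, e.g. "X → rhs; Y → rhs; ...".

  step 2 ⇒ step 3: ACCBACCBACCB ⇒ AB·AC·AC·CB·AB·AC·AC·CB·AB·AC·AC·CB
    A ↦ AB
    B ↦ CB
    C ↦ AC

A->AB, B->CB, C->AC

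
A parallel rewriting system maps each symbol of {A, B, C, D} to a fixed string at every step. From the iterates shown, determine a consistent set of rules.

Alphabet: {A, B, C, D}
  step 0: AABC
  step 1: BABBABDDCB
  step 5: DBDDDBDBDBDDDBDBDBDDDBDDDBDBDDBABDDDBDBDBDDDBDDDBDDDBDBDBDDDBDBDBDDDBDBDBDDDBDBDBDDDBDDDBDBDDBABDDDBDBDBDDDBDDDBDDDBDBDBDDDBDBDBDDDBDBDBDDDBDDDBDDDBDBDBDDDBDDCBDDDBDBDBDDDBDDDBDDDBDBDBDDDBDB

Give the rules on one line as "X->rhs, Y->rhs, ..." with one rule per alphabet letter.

A->BAB, B->DD, C->CB, D->DB

  step 0 ⇒ step 1: AABC ⇒ BAB·BAB·DD·CB
    A ↦ BAB
    B ↦ DD
    C ↦ CB
    D ↦ DB  (constrained at step 1)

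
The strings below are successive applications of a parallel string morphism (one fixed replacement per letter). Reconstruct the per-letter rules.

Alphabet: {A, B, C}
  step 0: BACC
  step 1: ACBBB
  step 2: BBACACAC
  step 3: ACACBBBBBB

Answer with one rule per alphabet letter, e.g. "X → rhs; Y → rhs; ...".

  step 2 ⇒ step 3: BBACACAC ⇒ AC·AC·B·B·B·B·B·B
    A ↦ B
    B ↦ AC
    C ↦ B

A->B, B->AC, C->B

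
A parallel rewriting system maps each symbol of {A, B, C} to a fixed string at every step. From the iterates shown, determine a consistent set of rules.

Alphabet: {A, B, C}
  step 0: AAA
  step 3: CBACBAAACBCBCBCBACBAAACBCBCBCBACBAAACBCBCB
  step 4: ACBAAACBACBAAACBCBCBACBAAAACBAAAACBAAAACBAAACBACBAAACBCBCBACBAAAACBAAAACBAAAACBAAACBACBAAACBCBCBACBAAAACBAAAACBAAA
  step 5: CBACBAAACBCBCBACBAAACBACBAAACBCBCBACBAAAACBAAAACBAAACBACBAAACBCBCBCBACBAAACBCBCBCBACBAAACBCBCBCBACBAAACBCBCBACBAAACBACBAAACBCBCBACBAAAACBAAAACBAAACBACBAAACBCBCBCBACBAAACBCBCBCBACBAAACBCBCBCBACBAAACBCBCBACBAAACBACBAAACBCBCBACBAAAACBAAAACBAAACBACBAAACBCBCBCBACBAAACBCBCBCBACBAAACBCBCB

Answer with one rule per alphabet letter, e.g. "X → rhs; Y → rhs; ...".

A->CB, B->AAA, C->ACB

  step 4 ⇒ step 5: ACBAAACBACBAAACBCBCBACBAAAACBAAAACBAAAACBAAACBACBAAACBCBCBACBAAAACBAAAACBAAAACBAAACBACBAAACBCBCBACBAAAACBAAAACBAAA ⇒ CB·ACB·AAA·CB·CB·CB·ACB·AAA·CB·ACB·AAA·CB·CB·CB·ACB·AAA·ACB·AAA·ACB·AAA·CB·ACB·AAA·CB·CB·CB·CB·ACB·AAA·CB·CB·CB·CB·ACB·AAA·CB·CB·CB·CB·ACB·AAA·CB·CB·CB·ACB·AAA·CB·ACB·AAA·CB·CB·CB·ACB·AAA·ACB·AAA·ACB·AAA·CB·ACB·AAA·CB·CB·CB·CB·ACB·AAA·CB·CB·CB·CB·ACB·AAA·CB·CB·CB·CB·ACB·AAA·CB·CB·CB·ACB·AAA·CB·ACB·AAA·CB·CB·CB·ACB·AAA·ACB·AAA·ACB·AAA·CB·ACB·AAA·CB·CB·CB·CB·ACB·AAA·CB·CB·CB·CB·ACB·AAA·CB·CB·CB
    A ↦ CB
    B ↦ AAA
    C ↦ ACB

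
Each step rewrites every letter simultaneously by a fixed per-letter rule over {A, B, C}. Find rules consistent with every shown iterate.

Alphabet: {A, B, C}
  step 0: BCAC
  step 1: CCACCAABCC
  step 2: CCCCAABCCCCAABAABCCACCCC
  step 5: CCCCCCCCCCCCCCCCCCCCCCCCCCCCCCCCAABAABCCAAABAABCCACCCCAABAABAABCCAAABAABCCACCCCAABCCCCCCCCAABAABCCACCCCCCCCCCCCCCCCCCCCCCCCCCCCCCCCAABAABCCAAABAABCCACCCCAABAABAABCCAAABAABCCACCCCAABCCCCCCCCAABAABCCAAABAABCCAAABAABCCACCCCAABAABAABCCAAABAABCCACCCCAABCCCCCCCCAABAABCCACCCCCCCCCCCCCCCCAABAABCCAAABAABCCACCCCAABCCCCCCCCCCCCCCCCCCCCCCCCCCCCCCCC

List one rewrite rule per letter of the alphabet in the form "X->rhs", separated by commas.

  step 1 ⇒ step 2: CCACCAABCC ⇒ CC·CC·AAB·CC·CC·AAB·AAB·CCA·CC·CC
    A ↦ AAB
    B ↦ CCA
    C ↦ CC

A->AAB, B->CCA, C->CC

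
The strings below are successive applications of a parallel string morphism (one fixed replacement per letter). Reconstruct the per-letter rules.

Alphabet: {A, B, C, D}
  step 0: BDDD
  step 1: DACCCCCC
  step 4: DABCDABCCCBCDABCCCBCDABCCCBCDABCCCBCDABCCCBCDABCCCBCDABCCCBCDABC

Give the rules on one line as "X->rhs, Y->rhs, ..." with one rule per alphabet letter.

A->BC, B->DA, C->BC, D->CC

  step 0 ⇒ step 1: BDDD ⇒ DA·CC·CC·CC
    B ↦ DA
    D ↦ CC
    A ↦ BC  (constrained at step 1)
    C ↦ BC  (constrained at step 1)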